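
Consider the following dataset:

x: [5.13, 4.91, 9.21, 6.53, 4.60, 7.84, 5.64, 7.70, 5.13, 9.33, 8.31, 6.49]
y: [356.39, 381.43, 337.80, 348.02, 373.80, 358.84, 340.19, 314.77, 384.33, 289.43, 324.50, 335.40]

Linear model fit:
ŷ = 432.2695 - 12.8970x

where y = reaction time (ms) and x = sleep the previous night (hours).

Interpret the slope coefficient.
An increase of one hour in sleep is associated with a 12.8970 ms decrease in predicted reaction time.

The slope β₁ = -12.8970 gives the rate at which the fitted reaction time changes with sleep.

Interpretation:
- Sleep up by 1 hour → predicted reaction time decreases by 12.8970 ms
- The effect is assumed constant over the observed range of x (linearity)
- The sign (−) gives the direction; the magnitude 12.8970 gives the size of the effect per hour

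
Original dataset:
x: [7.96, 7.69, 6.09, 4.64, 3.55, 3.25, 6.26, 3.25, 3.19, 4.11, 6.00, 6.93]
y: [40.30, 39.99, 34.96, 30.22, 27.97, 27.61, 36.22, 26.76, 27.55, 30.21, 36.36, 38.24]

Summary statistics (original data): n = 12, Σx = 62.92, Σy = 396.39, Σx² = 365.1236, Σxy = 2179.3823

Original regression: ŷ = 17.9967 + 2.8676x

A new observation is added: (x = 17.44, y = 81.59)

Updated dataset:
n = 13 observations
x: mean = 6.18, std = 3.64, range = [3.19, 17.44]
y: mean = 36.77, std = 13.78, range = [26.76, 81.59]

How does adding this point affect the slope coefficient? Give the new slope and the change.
New slope β₁ = 3.7539 versus 2.8676 before: a change of +0.8863 (+30.9%).

The new point has HIGH LEVERAGE: x = 17.44 is far from the original mean x̄ = 62.92/12 ≈ 5.24 (original range [3.19, 7.96]).

Step 1: Update the sums with the new point (n goes from 12 to 13)
Σx  = 62.92 + 17.44 = 80.36
Σy  = 396.39 + 81.59 = 477.98
Σx² = 365.1236 + 17.44² = 365.1236 + 304.1536 = 669.2772
Σxy = 2179.3823 + 17.44×81.59 = 2179.3823 + 1422.9296 = 3602.3119

Step 2: Recompute the slope with b₁ = (nΣxy − ΣxΣy) / (nΣx² − (Σx)²)
Numerator   = 13×3602.3119 − 80.36×477.98 = 46830.0547 − 38410.4728 = 8419.5819
Denominator = 13×669.2772 − 80.36² = 8700.6036 − 6457.7296 = 2242.8740
b₁(new) = 8419.5819 / 2242.8740 = 3.7539

(Same formula on the original sums: (12×2179.3823 − 62.92×396.39) / (12×365.1236 − 62.92²) = 1211.7288 / 422.5568 = 2.8676, matching the given fit.)

Step 3: Change in slope
Δβ₁ = 3.7539 − 2.8676 = +0.8863
Relative change = +0.8863 / 2.8676 × 100% = +30.9%
→ the slope increases when the point is added.

A high-leverage point only changes the slope if it is off the original line; here y = 81.59 is above the original trend, so the slope increases.
In practice: check such a point for data-entry or measurement error.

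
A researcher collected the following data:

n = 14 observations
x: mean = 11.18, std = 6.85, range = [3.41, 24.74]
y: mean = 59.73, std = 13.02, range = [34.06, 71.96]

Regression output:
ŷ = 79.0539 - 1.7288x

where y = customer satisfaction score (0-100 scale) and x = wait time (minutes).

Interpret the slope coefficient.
On average, satisfaction score is about 1.7288 points lower for every extra minute of wait time.

The slope β₁ = -1.7288 gives the rate at which the fitted satisfaction score changes with wait time.

Interpretation:
- Wait time up by 1 minute → predicted satisfaction score decreases by 1.7288 points
- The effect is assumed constant over the observed range of x (linearity)
- The slope describes association in these data, not necessarily a causal effect

The intercept β₀ = 79.0539 is the predicted satisfaction score when wait time = 0; since the smallest observed x is 3.41, this is an extrapolation and mainly anchors the line.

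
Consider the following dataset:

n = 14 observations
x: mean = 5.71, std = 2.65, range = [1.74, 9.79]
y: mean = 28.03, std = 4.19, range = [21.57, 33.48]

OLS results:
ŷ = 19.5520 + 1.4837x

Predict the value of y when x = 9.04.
ŷ = 32.9646

To predict y for x = 9.04, substitute into the regression equation:

ŷ = 19.5520 + 1.4837 × 9.04
ŷ = 19.5520 + 13.4126
ŷ = 32.9646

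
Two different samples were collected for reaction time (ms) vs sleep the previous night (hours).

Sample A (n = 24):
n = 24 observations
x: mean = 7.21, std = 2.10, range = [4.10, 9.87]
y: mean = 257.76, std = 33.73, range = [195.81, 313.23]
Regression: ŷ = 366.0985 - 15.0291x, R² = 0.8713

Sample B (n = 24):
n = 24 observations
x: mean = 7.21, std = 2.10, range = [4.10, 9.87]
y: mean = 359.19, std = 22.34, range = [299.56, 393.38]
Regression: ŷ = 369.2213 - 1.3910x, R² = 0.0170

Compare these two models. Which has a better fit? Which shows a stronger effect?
Model A has the better fit (R² = 0.8713 vs 0.0170). Model A shows the stronger effect (|β₁| = 15.0291 vs 1.3910).

Model Comparison:

Which explains more variance? (R²)
- Model A: R² = 0.8713 → 87.13% of variance in reaction time explained
- Model B: R² = 0.0170 → 1.70% of variance in reaction time explained
- 0.8713 > 0.0170 → Model A has the better fit

Strength of effect — compare |β₁|:
- Model A: β₁ = -15.0291 → predicted reaction time falls 15.0291 ms per additional hour of sleep
- Model B: β₁ = -1.3910 → predicted reaction time falls 1.3910 ms per additional hour of sleep
- |-15.0291| > |-1.3910| → Model A shows the stronger marginal effect

Note: A steeper slope doesn't make a better model if the scatter around the line is large.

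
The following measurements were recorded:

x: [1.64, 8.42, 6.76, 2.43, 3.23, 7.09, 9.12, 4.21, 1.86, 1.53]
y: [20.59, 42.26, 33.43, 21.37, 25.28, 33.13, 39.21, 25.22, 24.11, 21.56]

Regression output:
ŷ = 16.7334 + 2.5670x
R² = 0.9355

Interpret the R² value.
About 93.55% of the variability in y is accounted for by the regression on x (R² = 0.9355) — a strong linear fit.

R² (coefficient of determination) measures the proportion of variance in y explained by the regression model.

Here R² = 0.9355:
- Explained: 93.55% of the variation in y
- Unexplained (residual): 100% − 93.55% = 6.45%
- Rule of thumb (below 0.3 weak; 0.3 to below 0.7 moderate; 0.7 and above strong) → strong

Note: R² says nothing about causation, and a high R² does not by itself mean the linear form is appropriate — check the residuals.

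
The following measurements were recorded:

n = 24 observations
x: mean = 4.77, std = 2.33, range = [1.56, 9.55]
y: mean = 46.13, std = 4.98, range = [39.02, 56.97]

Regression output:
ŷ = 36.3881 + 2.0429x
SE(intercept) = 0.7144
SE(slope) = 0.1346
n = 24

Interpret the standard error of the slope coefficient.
SE(β̂₁) = 0.1346 is the estimated standard deviation of the slope estimate across repeated samples; relative to β̂₁ = 2.0429 that is 6.6%, a precise estimate.

SE(β̂₁) = 0.1346 says: if we drew many samples of n = 24 from the same population and refit each time, the fitted slopes would scatter with a standard deviation of roughly 0.1346 around the true β₁.

Relative precision:
- SE / |β̂₁| = 0.1346 / 2.0429 = 6.6%
- Rule of thumb (under 20%: precise; 20% to under 50%: moderately precise; 50% or more: imprecise) → precise

Link to interval estimation: a confidence interval for β₁ is β̂₁ ± t* × 0.1346, so SE sets the half-width per unit of t*.

What drives SE(β̂₁): wider spread of x values → smaller SE.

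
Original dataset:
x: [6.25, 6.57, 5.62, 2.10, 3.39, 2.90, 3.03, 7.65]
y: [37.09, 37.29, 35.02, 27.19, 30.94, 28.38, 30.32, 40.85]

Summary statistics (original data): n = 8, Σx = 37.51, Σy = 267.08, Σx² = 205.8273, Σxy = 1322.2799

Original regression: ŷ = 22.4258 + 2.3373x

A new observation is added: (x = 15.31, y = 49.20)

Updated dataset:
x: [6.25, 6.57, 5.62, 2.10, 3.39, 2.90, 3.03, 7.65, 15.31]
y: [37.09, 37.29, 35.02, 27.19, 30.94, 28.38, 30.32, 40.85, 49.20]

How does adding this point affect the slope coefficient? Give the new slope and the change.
New slope β₁ = 1.6841 versus 2.3373 before: a change of -0.6532 (-27.9%).

The new point has HIGH LEVERAGE: x = 15.31 is far from the original mean x̄ = 37.51/8 ≈ 4.69 (original range [2.10, 7.65]).

Step 1: Update the sums with the new point (n goes from 8 to 9)
Σx  = 37.51 + 15.31 = 52.82
Σy  = 267.08 + 49.20 = 316.28
Σx² = 205.8273 + 15.31² = 205.8273 + 234.3961 = 440.2234
Σxy = 1322.2799 + 15.31×49.20 = 1322.2799 + 753.2520 = 2075.5319

Step 2: Recompute the slope with b₁ = (nΣxy − ΣxΣy) / (nΣx² − (Σx)²)
Numerator   = 9×2075.5319 − 52.82×316.28 = 18679.7871 − 16705.9096 = 1973.8775
Denominator = 9×440.2234 − 52.82² = 3962.0106 − 2789.9524 = 1172.0582
b₁(new) = 1973.8775 / 1172.0582 = 1.6841

(Same formula on the original sums: (8×1322.2799 − 37.51×267.08) / (8×205.8273 − 37.51²) = 560.0684 / 239.6183 = 2.3373, matching the given fit.)

Step 3: Change in slope
Δβ₁ = 1.6841 − 2.3373 = -0.6532
Relative change = -0.6532 / 2.3373 × 100% = -27.9%
→ the slope decreases when the point is added.

A high-leverage point only changes the slope if it is off the original line; here y = 49.20 is below the original trend, so the slope decreases.
In practice: investigate whether it comes from the same population as the rest of the sample; check such a point for data-entry or measurement error.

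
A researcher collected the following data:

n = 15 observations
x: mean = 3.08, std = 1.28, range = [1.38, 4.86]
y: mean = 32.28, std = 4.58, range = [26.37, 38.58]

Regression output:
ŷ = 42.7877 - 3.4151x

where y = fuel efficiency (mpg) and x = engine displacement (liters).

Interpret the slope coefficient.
An increase of one liter in engine displacement is associated with a 3.4151 mpg decrease in predicted fuel efficiency.

The slope β₁ = -3.4151 gives the rate at which the fitted fuel efficiency changes with engine displacement.

Interpretation:
- Engine displacement up by 1 liter → predicted fuel efficiency decreases by 3.4151 mpg
- This is a linear approximation: the same per-unit change is assumed across the whole observed x range
- The sign (−) gives the direction; the magnitude 3.4151 gives the size of the effect per liter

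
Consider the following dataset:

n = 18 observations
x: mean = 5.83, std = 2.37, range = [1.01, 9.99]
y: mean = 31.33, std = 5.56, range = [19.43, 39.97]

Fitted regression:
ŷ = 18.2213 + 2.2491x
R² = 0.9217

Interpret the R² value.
R² = 0.9217 means 92.17% of the variation in y is explained by the linear relationship with x. This indicates a strong fit.

R² = 1 − SS_res/SS_tot compares the residual scatter to the total scatter of y about its mean.

Here R² = 0.9217:
- Explained: 92.17% of the variation in y
- Unexplained (residual): 100% − 92.17% = 7.83%
- Rule of thumb (below 0.3 weak; 0.3 to below 0.7 moderate; 0.7 and above strong) → strong

Note: R² never decreases when predictors are added, so it should not be used alone to compare models of different size.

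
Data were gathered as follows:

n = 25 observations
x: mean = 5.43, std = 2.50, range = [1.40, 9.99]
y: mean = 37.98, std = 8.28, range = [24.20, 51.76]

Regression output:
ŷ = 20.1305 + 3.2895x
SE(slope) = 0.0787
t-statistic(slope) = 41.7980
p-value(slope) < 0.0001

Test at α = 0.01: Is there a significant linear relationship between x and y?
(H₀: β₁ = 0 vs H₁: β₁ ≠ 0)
Reject H₀: p-value < 0.0001 < α = 0.01. The linear relationship is significant at the 1% level.

Hypothesis test for the slope coefficient:

H₀: β₁ = 0 (no linear relationship)
H₁: β₁ ≠ 0 (linear relationship exists)

Test statistic: t = β̂₁ / SE(β̂₁) = 3.2895 / 0.0787 = 41.7980

p < 0.0001: how often a slope estimate this far from 0 (in SE units) would arise by chance if β₁ were truly 0.

Decision rule: reject H₀ if p-value < α.
p-value < 0.0001 < α = 0.01 → reject H₀.

At α = 0.01 the data do provide convincing evidence of a nonzero slope.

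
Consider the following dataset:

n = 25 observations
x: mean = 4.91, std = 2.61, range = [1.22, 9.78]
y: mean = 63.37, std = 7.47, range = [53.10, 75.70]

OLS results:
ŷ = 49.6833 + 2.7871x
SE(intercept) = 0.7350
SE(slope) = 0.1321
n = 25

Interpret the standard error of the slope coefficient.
SE(slope) = 0.1321 measures the uncertainty in the estimated slope. The coefficient is estimated precisely (SE/|β̂₁| = 4.7%).

SE(β̂₁) = s / √Sxx, where s is the residual standard deviation and Sxx = Σ(x − x̄)². It is the yardstick for how far β̂₁ = 2.7871 could plausibly be from the true slope.

Relative precision:
- SE / |β̂₁| = 0.1321 / 2.7871 = 4.7%
- Rule of thumb (under 20%: precise; 20% to under 50%: moderately precise; 50% or more: imprecise) → precise

Link to the t-test: t = β̂₁ / SE(β̂₁) = 2.7871 / 0.1321 = 21.0984, the statistic for H₀: β₁ = 0.

What drives SE(β̂₁): larger n (here n = 25) → smaller SE; more residual scatter → larger SE; wider spread of x values → smaller SE.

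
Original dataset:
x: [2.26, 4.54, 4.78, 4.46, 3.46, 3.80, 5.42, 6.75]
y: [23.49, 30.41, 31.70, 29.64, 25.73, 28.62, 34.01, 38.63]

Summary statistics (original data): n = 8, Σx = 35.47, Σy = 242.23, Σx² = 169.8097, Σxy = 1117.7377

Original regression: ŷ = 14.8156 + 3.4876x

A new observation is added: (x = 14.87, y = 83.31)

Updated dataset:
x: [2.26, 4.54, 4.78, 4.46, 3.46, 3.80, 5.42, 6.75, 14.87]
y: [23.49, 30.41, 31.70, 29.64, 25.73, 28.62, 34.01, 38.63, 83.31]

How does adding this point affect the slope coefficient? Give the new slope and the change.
Adding the point moves β₁ from 3.4876 to 4.8986, i.e. it increases by 1.4110 (+40.5%).

The new point has HIGH LEVERAGE: x = 14.87 is far from the original mean x̄ = 35.47/8 ≈ 4.43 (original range [2.26, 6.75]).

Step 1: Update the sums with the new point (n goes from 8 to 9)
Σx  = 35.47 + 14.87 = 50.34
Σy  = 242.23 + 83.31 = 325.54
Σx² = 169.8097 + 14.87² = 169.8097 + 221.1169 = 390.9266
Σxy = 1117.7377 + 14.87×83.31 = 1117.7377 + 1238.8197 = 2356.5574

Step 2: Recompute the slope with b₁ = (nΣxy − ΣxΣy) / (nΣx² − (Σx)²)
Numerator   = 9×2356.5574 − 50.34×325.54 = 21209.0166 − 16387.6836 = 4821.3330
Denominator = 9×390.9266 − 50.34² = 3518.3394 − 2534.1156 = 984.2238
b₁(new) = 4821.3330 / 984.2238 = 4.8986

(Same formula on the original sums: (8×1117.7377 − 35.47×242.23) / (8×169.8097 − 35.47²) = 350.0035 / 100.3567 = 3.4876, matching the given fit.)

Step 3: Change in slope
Δβ₁ = 4.8986 − 3.4876 = +1.4110
Relative change = +1.4110 / 3.4876 × 100% = +40.5%
→ the slope increases when the point is added.

A high-leverage point only changes the slope if it is off the original line; here y = 83.31 is above the original trend, so the slope increases.
In practice: investigate whether it comes from the same population as the rest of the sample; refit with and without it and report both if conclusions differ.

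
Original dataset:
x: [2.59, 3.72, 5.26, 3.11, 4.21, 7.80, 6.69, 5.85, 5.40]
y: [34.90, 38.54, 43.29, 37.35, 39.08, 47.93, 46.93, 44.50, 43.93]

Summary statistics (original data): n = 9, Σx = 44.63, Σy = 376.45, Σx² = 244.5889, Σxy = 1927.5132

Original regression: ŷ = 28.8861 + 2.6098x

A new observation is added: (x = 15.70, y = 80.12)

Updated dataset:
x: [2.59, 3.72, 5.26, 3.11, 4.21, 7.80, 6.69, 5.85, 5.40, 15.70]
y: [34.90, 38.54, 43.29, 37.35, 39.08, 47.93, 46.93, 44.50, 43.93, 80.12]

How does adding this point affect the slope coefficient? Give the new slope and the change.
New slope β₁ = 3.3901 versus 2.6098 before: a change of +0.7803 (+29.9%).

x = 15.70 lies well outside the original x-range [2.59, 7.80] (x̄ ≈ 4.96), so this observation has high leverage and can move the slope substantially.

Step 1: Update the sums with the new point (n goes from 9 to 10)
Σx  = 44.63 + 15.70 = 60.33
Σy  = 376.45 + 80.12 = 456.57
Σx² = 244.5889 + 15.70² = 244.5889 + 246.4900 = 491.0789
Σxy = 1927.5132 + 15.70×80.12 = 1927.5132 + 1257.8840 = 3185.3972

Step 2: Recompute the slope with b₁ = (nΣxy − ΣxΣy) / (nΣx² − (Σx)²)
Numerator   = 10×3185.3972 − 60.33×456.57 = 31853.9720 − 27544.8681 = 4309.1039
Denominator = 10×491.0789 − 60.33² = 4910.7890 − 3639.7089 = 1271.0801
b₁(new) = 4309.1039 / 1271.0801 = 3.3901

(Same formula on the original sums: (9×1927.5132 − 44.63×376.45) / (9×244.5889 − 44.63²) = 546.6553 / 209.4632 = 2.6098, matching the given fit.)

Step 3: Change in slope
Δβ₁ = 3.3901 − 2.6098 = +0.7803
Relative change = +0.7803 / 2.6098 × 100% = +29.9%
→ the slope increases when the point is added.

A high-leverage point only changes the slope if it is off the original line; here y = 80.12 is above the original trend, so the slope increases.
In practice: refit with and without it and report both if conclusions differ.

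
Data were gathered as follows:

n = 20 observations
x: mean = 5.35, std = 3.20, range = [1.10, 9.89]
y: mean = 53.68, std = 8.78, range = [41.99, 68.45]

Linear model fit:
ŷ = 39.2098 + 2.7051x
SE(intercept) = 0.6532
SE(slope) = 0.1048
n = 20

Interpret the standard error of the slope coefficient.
SE(slope) = 0.1048 measures the uncertainty in the estimated slope. The coefficient is estimated precisely (SE/|β̂₁| = 3.9%).

SE(β̂₁) = s / √Sxx, where s is the residual standard deviation and Sxx = Σ(x − x̄)². It is the yardstick for how far β̂₁ = 2.7051 could plausibly be from the true slope.

Relative precision:
- SE / |β̂₁| = 0.1048 / 2.7051 = 3.9%
- Rule of thumb (under 20%: precise; 20% to under 50%: moderately precise; 50% or more: imprecise) → precise

Rough 95% range (±2 SE): 2.7051 ± 0.2096 → (2.4955, 2.9147).

What drives SE(β̂₁): more residual scatter → larger SE.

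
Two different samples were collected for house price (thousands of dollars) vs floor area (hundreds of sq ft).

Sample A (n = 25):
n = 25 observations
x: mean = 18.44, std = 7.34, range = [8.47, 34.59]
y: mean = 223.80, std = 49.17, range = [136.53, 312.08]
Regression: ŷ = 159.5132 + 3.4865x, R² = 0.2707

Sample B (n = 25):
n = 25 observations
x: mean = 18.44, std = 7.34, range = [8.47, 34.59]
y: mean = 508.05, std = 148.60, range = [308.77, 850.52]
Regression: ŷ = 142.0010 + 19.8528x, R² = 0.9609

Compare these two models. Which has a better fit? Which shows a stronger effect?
Model B has the better fit (R² = 0.9609 vs 0.2707). Model B shows the stronger effect (|β₁| = 19.8528 vs 3.4865).

Model Comparison:

Which explains more variance? (R²)
- Model A: R² = 0.2707 → 27.07% of variance in house price explained
- Model B: R² = 0.9609 → 96.09% of variance in house price explained
- 0.9609 > 0.2707 → Model B has the better fit

Effect size (slope magnitude):
- Model A: β₁ = 3.4865 → predicted house price rises 3.4865 thousand dollars per additional hundred sq ft of floor area
- Model B: β₁ = 19.8528 → predicted house price rises 19.8528 thousand dollars per additional hundred sq ft of floor area
- |3.4865| < |19.8528| → Model B shows the stronger marginal effect

Note: A steeper slope doesn't make a better model if the scatter around the line is large.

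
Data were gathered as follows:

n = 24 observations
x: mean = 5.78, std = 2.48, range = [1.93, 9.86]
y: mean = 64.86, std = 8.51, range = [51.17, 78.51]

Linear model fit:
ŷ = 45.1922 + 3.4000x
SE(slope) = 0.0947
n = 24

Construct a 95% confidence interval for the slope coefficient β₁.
The 95% CI for β₁ is (3.2036, 3.5964)

Confidence interval for the slope:

The 95% CI for β₁ is: β̂₁ ± t*(α/2, n-2) × SE(β̂₁)

Step 1: Find critical t-value
- Confidence level = 0.95
- Degrees of freedom = n - 2 = 24 - 2 = 22
- t*(α/2, 22) = 2.0739

Step 2: Calculate margin of error
Margin = 2.0739 × 0.0947 = 0.1964

Step 3: Construct interval
CI = 3.4000 ± 0.1964
CI = (3.2036, 3.5964)

Interpretation: We are 95% confident that the true slope β₁ lies between 3.2036 and 3.5964.
The interval does not include 0, suggesting a significant linear relationship.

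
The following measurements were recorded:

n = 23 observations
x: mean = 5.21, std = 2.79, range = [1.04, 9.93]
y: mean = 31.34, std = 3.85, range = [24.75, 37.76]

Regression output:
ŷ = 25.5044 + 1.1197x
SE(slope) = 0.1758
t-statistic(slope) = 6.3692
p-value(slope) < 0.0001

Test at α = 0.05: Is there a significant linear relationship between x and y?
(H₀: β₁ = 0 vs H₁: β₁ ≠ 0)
p-value < 0.0001 < α = 0.05, so we reject H₀. The relationship is significant.

Hypothesis test for the slope coefficient:

H₀: β₁ = 0 (no linear relationship)
H₁: β₁ ≠ 0 (linear relationship exists)

Test statistic: t = β̂₁ / SE(β̂₁) = 1.1197 / 0.1758 = 6.3692

p < 0.0001: how often a slope estimate this far from 0 (in SE units) would arise by chance if β₁ were truly 0.

Decision rule: reject H₀ if p-value < α.
p-value < 0.0001 < α = 0.05 → reject H₀.

At α = 0.05 the data do provide convincing evidence of a nonzero slope.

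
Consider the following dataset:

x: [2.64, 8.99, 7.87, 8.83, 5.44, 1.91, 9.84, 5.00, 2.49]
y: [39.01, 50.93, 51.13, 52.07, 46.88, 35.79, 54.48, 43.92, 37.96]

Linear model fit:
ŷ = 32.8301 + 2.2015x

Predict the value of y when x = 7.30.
ŷ = 48.9011

Plug x = 7.30 into the fitted line:

ŷ = 32.8301 + 2.2015 × 7.30
ŷ = 32.8301 + 16.0710
ŷ = 48.9011

This is a point prediction; actual observations scatter around it by roughly the residual standard deviation.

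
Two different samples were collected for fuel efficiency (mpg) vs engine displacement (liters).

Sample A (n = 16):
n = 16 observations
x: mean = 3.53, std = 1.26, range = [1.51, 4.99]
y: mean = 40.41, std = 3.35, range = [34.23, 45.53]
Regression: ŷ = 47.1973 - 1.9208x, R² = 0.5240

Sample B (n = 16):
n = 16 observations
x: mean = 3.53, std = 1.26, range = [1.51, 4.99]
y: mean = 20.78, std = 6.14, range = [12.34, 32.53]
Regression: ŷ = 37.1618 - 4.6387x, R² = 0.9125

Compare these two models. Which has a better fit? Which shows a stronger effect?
Model B has the better fit (R² = 0.9125 vs 0.5240). Model B shows the stronger effect (|β₁| = 4.6387 vs 1.9208).

Model Comparison:

Goodness of fit (R²):
- Model A: R² = 0.5240 → 52.40% of variance in fuel efficiency explained
- Model B: R² = 0.9125 → 91.25% of variance in fuel efficiency explained
- 0.9125 > 0.5240 → Model B has the better fit

Which has the larger per-liter effect? (|β₁|)
- Model A: β₁ = -1.9208 → predicted fuel efficiency falls 1.9208 mpg per additional liter of engine displacement
- Model B: β₁ = -4.6387 → predicted fuel efficiency falls 4.6387 mpg per additional liter of engine displacement
- |-1.9208| < |-4.6387| → Model B shows the stronger marginal effect

Notes:
- The two samples could reflect different populations, time periods, or measurement quality.
- A steeper slope doesn't make a better model if the scatter around the line is large.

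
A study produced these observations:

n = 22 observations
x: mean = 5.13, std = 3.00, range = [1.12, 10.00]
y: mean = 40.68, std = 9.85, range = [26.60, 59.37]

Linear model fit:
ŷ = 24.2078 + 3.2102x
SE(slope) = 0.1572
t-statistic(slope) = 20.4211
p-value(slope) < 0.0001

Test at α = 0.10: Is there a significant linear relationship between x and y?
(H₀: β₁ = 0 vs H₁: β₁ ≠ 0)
p-value < 0.0001 < α = 0.10, so we reject H₀. The relationship is significant.

Hypothesis test for the slope coefficient:

H₀: β₁ = 0 (no linear relationship)
H₁: β₁ ≠ 0 (linear relationship exists)

Test statistic: t = β̂₁ / SE(β̂₁) = 3.2102 / 0.1572 = 20.4211

The p-value (<0.0001) is the probability, under H₀, of a t-statistic at least as extreme as |t| = 20.4211 (two-sided, df = n − 2 = 20).

Decision rule: reject H₀ if p-value < α.
p-value < 0.0001 < α = 0.10 → reject H₀.

Conclusion: the linear association between x and y is significant at the 10% level.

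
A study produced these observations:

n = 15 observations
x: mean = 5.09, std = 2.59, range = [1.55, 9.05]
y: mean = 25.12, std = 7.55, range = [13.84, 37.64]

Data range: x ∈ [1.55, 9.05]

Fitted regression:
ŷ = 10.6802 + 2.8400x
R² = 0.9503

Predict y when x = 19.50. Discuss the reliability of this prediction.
The equation gives ŷ = 66.0602; however x = 19.50 is 10.45 units above the observed range, so this extrapolated value should not be trusted.

Prediction calculation:
ŷ = 10.6802 + 2.8400 × 19.50
ŷ = 66.0602

Reliability:
- Data range: x ∈ [1.55, 9.05]
- Prediction point: x = 19.50 is 10.45 units above the observed range → this is EXTRAPOLATION, not interpolation

Why that matters here:
- Real relationships often flatten, saturate, or turn nonlinear at extremes
- The standard error of prediction grows with (x − x̄)², and x = 19.50 is far from x̄ = 5.09
- The linear relationship may not hold outside the observed range

A defensible statement: 'if the linear trend continued to x = 19.50, y would be about 66.0602' — the premise is untested.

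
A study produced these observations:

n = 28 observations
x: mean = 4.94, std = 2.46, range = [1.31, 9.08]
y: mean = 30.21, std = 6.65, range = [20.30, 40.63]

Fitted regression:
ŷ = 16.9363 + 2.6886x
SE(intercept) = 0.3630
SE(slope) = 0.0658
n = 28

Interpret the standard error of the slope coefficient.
The slope 2.6886 is pinned down to within about ±0.0658 (one SE) by these data — relative uncertainty 2.4%, i.e. precise.

What SE measures:
- The standard error quantifies the sampling variability of the coefficient estimate
- It is the estimated standard deviation of β̂₁ across hypothetical repeated samples of the same size
- Smaller SE → more precise estimate

Relative precision:
- SE / |β̂₁| = 0.0658 / 2.6886 = 2.4%
- Rule of thumb (under 20%: precise; 20% to under 50%: moderately precise; 50% or more: imprecise) → precise

Link to interval estimation: a confidence interval for β₁ is β̂₁ ± t* × 0.0658, so SE sets the half-width per unit of t*.

What drives SE(β̂₁): more residual scatter → larger SE; larger n (here n = 28) → smaller SE.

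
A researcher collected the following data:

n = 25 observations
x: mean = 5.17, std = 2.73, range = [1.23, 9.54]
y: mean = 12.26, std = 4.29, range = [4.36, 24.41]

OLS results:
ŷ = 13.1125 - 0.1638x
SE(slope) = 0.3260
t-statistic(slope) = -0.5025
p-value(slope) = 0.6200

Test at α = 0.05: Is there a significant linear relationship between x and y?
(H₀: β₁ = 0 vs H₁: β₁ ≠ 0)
Since p-value = 0.6200 ≥ α = 0.05, fail to reject H₀ — the slope is not significantly different from 0.

Hypothesis test for the slope coefficient:

H₀: β₁ = 0 (no linear relationship)
H₁: β₁ ≠ 0 (linear relationship exists)

Test statistic: t = β̂₁ / SE(β̂₁) = -0.1638 / 0.3260 = -0.5025

With df = 23, the two-sided p-value for |t| = 0.5025 is 0.6200.

Decision rule: reject H₀ if p-value < α.
p-value = 0.6200 ≥ α = 0.05 → fail to reject H₀.

At α = 0.05 the data do not provide convincing evidence of a nonzero slope.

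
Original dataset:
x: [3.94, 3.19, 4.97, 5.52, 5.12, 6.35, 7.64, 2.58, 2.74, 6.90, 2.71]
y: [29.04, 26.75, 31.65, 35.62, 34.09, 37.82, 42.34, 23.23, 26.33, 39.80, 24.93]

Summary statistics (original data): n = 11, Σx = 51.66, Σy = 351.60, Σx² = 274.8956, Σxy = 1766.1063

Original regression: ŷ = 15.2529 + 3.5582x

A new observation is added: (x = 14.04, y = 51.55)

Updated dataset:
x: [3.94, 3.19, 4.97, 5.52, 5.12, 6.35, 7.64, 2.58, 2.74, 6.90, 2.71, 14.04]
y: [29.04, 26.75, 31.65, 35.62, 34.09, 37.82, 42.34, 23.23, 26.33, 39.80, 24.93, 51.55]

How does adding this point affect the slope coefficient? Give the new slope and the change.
New slope β₁ = 2.5165 versus 3.5582 before: a change of -1.0417 (-29.3%).

x = 14.04 lies well outside the original x-range [2.58, 7.64] (x̄ ≈ 4.70), so this observation has high leverage and can move the slope substantially.

Step 1: Update the sums with the new point (n goes from 11 to 12)
Σx  = 51.66 + 14.04 = 65.70
Σy  = 351.60 + 51.55 = 403.15
Σx² = 274.8956 + 14.04² = 274.8956 + 197.1216 = 472.0172
Σxy = 1766.1063 + 14.04×51.55 = 1766.1063 + 723.7620 = 2489.8683

Step 2: Recompute the slope with b₁ = (nΣxy − ΣxΣy) / (nΣx² − (Σx)²)
Numerator   = 12×2489.8683 − 65.70×403.15 = 29878.4196 − 26486.9550 = 3391.4646
Denominator = 12×472.0172 − 65.70² = 5664.2064 − 4316.4900 = 1347.7164
b₁(new) = 3391.4646 / 1347.7164 = 2.5165

(Same formula on the original sums: (11×1766.1063 − 51.66×351.60) / (11×274.8956 − 51.66²) = 1263.5133 / 355.0960 = 3.5582, matching the given fit.)

Step 3: Change in slope
Δβ₁ = 2.5165 − 3.5582 = -1.0417
Relative change = -1.0417 / 3.5582 × 100% = -29.3%
→ the slope decreases when the point is added.

Because the point sits below the extension of the original line at a high-leverage x, it tilts the fit down.
In practice: refit with and without it and report both if conclusions differ; check such a point for data-entry or measurement error.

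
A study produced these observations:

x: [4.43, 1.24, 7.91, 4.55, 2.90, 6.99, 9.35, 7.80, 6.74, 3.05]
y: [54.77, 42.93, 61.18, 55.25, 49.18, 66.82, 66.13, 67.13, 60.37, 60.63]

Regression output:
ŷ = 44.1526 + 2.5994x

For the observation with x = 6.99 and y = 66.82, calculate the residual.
Residual = 4.4976

The residual is the difference between the actual value and the predicted value:

Residual = y - ŷ

Step 1: Calculate predicted value
ŷ = 44.1526 + 2.5994 × 6.99
ŷ = 62.3224

Step 2: Calculate residual
Residual = 66.82 - 62.3224
Residual = 4.4976

Sign check: y > ŷ, so the point is above the line and the fit underestimates here.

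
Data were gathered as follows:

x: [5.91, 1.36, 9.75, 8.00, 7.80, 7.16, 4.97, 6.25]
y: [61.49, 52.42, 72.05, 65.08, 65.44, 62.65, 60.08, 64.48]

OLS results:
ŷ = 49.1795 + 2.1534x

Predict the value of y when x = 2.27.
ŷ = 54.0677

Plug x = 2.27 into the fitted line:

ŷ = 49.1795 + 2.1534 × 2.27
ŷ = 49.1795 + 4.8882
ŷ = 54.0677

This is a point prediction; actual observations scatter around it by roughly the residual standard deviation.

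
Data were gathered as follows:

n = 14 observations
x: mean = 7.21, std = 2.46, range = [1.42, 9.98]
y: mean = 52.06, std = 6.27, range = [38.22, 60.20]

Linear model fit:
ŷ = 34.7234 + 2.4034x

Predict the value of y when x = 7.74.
ŷ = 53.3257

Plug x = 7.74 into the fitted line:

ŷ = 34.7234 + 2.4034 × 7.74
ŷ = 34.7234 + 18.6023
ŷ = 53.3257

This is the fitted mean response at that x — an individual observation would come with a wider prediction interval.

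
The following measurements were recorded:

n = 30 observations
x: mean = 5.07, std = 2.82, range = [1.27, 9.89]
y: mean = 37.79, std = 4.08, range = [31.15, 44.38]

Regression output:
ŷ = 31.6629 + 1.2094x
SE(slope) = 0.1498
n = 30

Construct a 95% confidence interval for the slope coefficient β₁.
The 95% CI for β₁ is (0.9025, 1.5163)

Confidence interval for the slope:

The 95% CI for β₁ is: β̂₁ ± t*(α/2, n-2) × SE(β̂₁)

Step 1: Find critical t-value
- Confidence level = 0.95
- Degrees of freedom = n - 2 = 30 - 2 = 28
- t*(α/2, 28) = 2.0484

Step 2: Calculate margin of error
Margin = 2.0484 × 0.1498 = 0.3069

Step 3: Construct interval
CI = 1.2094 ± 0.3069
CI = (0.9025, 1.5163)

Interpretation: intervals built this way capture the true β₁ in 95% of repeated samples; here the plausible range for the per-unit effect of x on y is 0.9025 to 1.5163.
The interval does not include 0, suggesting a significant linear relationship.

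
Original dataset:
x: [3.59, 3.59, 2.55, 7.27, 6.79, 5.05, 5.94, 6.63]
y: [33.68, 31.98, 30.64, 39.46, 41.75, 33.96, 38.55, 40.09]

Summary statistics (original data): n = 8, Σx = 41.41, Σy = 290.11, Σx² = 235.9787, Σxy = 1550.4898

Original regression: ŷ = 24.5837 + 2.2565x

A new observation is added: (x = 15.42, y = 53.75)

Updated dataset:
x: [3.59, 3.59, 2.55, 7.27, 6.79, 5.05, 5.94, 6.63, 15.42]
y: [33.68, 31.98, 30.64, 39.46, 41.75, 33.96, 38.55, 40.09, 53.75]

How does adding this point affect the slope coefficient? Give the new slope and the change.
Adding the point moves β₁ from 2.2565 to 1.8104, i.e. it decreases by 0.4461 (-19.8%).

The new point has HIGH LEVERAGE: x = 15.42 is far from the original mean x̄ = 41.41/8 ≈ 5.18 (original range [2.55, 7.27]).

Step 1: Update the sums with the new point (n goes from 8 to 9)
Σx  = 41.41 + 15.42 = 56.83
Σy  = 290.11 + 53.75 = 343.86
Σx² = 235.9787 + 15.42² = 235.9787 + 237.7764 = 473.7551
Σxy = 1550.4898 + 15.42×53.75 = 1550.4898 + 828.8250 = 2379.3148

Step 2: Recompute the slope with b₁ = (nΣxy − ΣxΣy) / (nΣx² − (Σx)²)
Numerator   = 9×2379.3148 − 56.83×343.86 = 21413.8332 − 19541.5638 = 1872.2694
Denominator = 9×473.7551 − 56.83² = 4263.7959 − 3229.6489 = 1034.1470
b₁(new) = 1872.2694 / 1034.1470 = 1.8104

(Same formula on the original sums: (8×1550.4898 − 41.41×290.11) / (8×235.9787 − 41.41²) = 390.4633 / 173.0415 = 2.2565, matching the given fit.)

Step 3: Change in slope
Δβ₁ = 1.8104 − 2.2565 = -0.4461
Relative change = -0.4461 / 2.2565 × 100% = -19.8%
→ the slope decreases when the point is added.

A high-leverage point only changes the slope if it is off the original line; here y = 53.75 is below the original trend, so the slope decreases.
In practice: check such a point for data-entry or measurement error.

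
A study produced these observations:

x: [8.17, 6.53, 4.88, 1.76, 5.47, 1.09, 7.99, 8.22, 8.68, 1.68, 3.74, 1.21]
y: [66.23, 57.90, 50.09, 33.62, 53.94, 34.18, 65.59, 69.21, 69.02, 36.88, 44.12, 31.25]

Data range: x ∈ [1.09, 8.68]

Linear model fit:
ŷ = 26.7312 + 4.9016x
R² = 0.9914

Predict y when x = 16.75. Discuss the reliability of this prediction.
ŷ = 108.8330, but this is extrapolation (above the data range [1.09, 8.68]) and may be unreliable.

Prediction calculation:
ŷ = 26.7312 + 4.9016 × 16.75
ŷ = 108.8330

Reliability:
- Data range: x ∈ [1.09, 8.68]
- Prediction point: x = 16.75 is 8.07 units above the observed range → this is EXTRAPOLATION, not interpolation

Why that matters here:
- There are no observations near this x to validate the fitted line there
- R² describes fit only over the sampled x values; it says nothing about behaviour beyond them

A defensible statement: 'if the linear trend continued to x = 16.75, y would be about 108.8330' — the premise is untested.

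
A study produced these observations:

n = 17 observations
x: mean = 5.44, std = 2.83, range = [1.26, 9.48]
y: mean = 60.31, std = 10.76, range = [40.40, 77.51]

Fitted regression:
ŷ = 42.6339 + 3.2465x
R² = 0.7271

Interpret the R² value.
R² = 0.7271 means 72.71% of the variation in y is explained by the linear relationship with x. This indicates a strong fit.

The coefficient of determination R² is the fraction of the total variation in y that the fitted line accounts for.

Here R² = 0.7271:
- Explained: 72.71% of the variation in y
- Unexplained (residual): 100% − 72.71% = 27.29%
- Rule of thumb (below 0.3 weak; 0.3 to below 0.7 moderate; 0.7 and above strong) → strong

Note: R² says nothing about causation, and a high R² does not by itself mean the linear form is appropriate — check the residuals.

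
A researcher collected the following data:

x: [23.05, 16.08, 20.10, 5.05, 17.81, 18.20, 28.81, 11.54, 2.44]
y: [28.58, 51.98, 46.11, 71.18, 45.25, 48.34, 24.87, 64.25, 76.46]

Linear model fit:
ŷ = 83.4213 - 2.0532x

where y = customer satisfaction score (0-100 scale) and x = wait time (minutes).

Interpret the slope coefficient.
An increase of one minute in wait time is associated with a 2.0532 points decrease in predicted satisfaction score.

The slope coefficient β₁ = -2.0532 represents the marginal effect of wait time on satisfaction score.

Interpretation:
- Wait time up by 1 minute → predicted satisfaction score decreases by 2.0532 points
- The effect is assumed constant over the observed range of x (linearity)
- The sign (−) gives the direction; the magnitude 2.0532 gives the size of the effect per minute

(β₀ = 83.4213 is the fitted value at x = 0 and is not part of the slope interpretation.)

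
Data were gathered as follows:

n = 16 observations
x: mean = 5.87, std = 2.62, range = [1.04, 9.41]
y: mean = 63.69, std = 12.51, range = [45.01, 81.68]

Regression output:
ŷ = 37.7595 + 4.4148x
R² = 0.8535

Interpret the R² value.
About 85.35% of the variability in y is accounted for by the regression on x (R² = 0.8535) — a strong linear fit.

R² (coefficient of determination) measures the proportion of variance in y explained by the regression model.

Here R² = 0.8535:
- Explained: 85.35% of the variation in y
- Unexplained (residual): 100% − 85.35% = 14.65%
- Rule of thumb (below 0.3 weak; 0.3 to below 0.7 moderate; 0.7 and above strong) → strong

Equivalently, for simple linear regression R² = r², so |r| = √0.8535 ≈ 0.9239.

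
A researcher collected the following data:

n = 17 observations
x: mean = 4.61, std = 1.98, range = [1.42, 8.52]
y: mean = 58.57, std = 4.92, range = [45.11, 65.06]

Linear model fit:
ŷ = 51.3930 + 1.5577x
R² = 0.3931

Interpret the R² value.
The model explains 39.31% of the variance in y (R² = 0.3931), leaving 60.69% unexplained; the fit is moderate.

The coefficient of determination R² is the fraction of the total variation in y that the fitted line accounts for.

Here R² = 0.3931:
- Explained: 39.31% of the variation in y
- Unexplained (residual): 100% − 39.31% = 60.69%
- Rule of thumb (below 0.3 weak; 0.3 to below 0.7 moderate; 0.7 and above strong) → moderate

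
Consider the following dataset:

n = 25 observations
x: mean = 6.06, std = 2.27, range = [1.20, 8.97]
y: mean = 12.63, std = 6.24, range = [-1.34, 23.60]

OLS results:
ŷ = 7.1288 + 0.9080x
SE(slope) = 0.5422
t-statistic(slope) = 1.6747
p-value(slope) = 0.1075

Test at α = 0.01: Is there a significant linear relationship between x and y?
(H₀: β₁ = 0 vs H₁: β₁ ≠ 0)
Since p-value = 0.1075 ≥ α = 0.01, fail to reject H₀ — the slope is not significantly different from 0.

Hypothesis test for the slope coefficient:

H₀: β₁ = 0 (no linear relationship)
H₁: β₁ ≠ 0 (linear relationship exists)

Test statistic: t = β̂₁ / SE(β̂₁) = 0.9080 / 0.5422 = 1.6747

With df = 23, the two-sided p-value for |t| = 1.6747 is 0.1075.

Decision rule: reject H₀ if p-value < α.
p-value = 0.1075 ≥ α = 0.01 → fail to reject H₀.

Conclusion: the linear association between x and y is not significant at the 1% level.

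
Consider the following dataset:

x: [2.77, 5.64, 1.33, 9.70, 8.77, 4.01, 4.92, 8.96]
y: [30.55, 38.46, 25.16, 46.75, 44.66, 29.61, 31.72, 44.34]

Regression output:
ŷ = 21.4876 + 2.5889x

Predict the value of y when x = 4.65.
ŷ = 33.5260

To predict y for x = 4.65, substitute into the regression equation:

ŷ = 21.4876 + 2.5889 × 4.65
ŷ = 21.4876 + 12.0384
ŷ = 33.5260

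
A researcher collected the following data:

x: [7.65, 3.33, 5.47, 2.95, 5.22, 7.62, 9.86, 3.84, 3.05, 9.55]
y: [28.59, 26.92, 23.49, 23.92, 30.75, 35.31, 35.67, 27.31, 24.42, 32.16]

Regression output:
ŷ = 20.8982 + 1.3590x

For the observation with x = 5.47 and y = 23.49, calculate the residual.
Residual = -4.8419

The residual is the difference between the actual value and the predicted value:

Residual = y - ŷ

Step 1: Calculate predicted value
ŷ = 20.8982 + 1.3590 × 5.47
ŷ = 28.3319

Step 2: Calculate residual
Residual = 23.49 - 28.3319
Residual = -4.8419

Sign check: y < ŷ, so the point is below the line and the fit overestimates here.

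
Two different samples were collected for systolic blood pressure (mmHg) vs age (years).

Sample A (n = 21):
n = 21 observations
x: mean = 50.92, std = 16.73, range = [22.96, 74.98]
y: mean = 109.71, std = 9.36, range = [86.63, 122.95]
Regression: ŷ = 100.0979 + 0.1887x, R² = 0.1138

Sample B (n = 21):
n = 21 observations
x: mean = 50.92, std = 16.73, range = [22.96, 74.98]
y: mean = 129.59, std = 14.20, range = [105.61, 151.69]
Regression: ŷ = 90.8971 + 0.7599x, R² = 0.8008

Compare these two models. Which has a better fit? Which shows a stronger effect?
Model B has the better fit (R² = 0.8008 vs 0.1138). Model B shows the stronger effect (|β₁| = 0.7599 vs 0.1887).

Model Comparison:

Which explains more variance? (R²)
- Model A: R² = 0.1138 → 11.38% of variance in blood pressure explained
- Model B: R² = 0.8008 → 80.08% of variance in blood pressure explained
- 0.8008 > 0.1138 → Model B has the better fit

Which has the larger per-year effect? (|β₁|)
- Model A: β₁ = 0.1887 → predicted blood pressure rises 0.1887 mmHg per additional year of age
- Model B: β₁ = 0.7599 → predicted blood pressure rises 0.7599 mmHg per additional year of age
- |0.1887| < |0.7599| → Model B shows the stronger marginal effect

Notes:
- A steeper slope doesn't make a better model if the scatter around the line is large.
- R² measures how tightly points cluster around the line; β₁ measures how steep the line is — they answer different questions.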